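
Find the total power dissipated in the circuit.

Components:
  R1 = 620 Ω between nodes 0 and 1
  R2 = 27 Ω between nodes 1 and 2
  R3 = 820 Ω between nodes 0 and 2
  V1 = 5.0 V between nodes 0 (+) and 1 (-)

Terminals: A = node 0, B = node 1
Nodal analysis, taking node 1 as the 0 V reference.
Source V1 fixes V_0 = 5 V.
KCL at each unknown node (sum of currents leaving = 0; resistances in Ω):
  Node 2: (V_2 - 0)/27 + (V_2 - 5)/820 = 0
Collecting terms: 0.03826 × V_2 = 0.006098  =>  V_2 = 0.1594 V
Power in each resistor, P = (ΔV)²/R:
  P_R1 = (5 - 0)²/620 = 0.04032 W
  P_R2 = (0 - 0.1594)²/27 = 0.0009409 W
  P_R3 = (5 - 0.1594)²/820 = 0.02858 W
P_total = P_R1 + P_R2 + P_R3 = 0.06984 W

Final answer: 0.06984 W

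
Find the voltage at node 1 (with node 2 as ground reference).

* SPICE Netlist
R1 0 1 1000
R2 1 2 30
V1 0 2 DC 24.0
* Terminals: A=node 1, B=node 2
Nodal analysis, taking node 2 as the 0 V reference.
Source V1 fixes V_0 = 24 V.
KCL at each unknown node (sum of currents leaving = 0; resistances in Ω):
  Node 1: (V_1 - 24)/1000 + (V_1 - 0)/30 = 0
Collecting terms: 0.03433 × V_1 = 0.024  =>  V_1 = 0.699 V
The requested potential is V_1 = 0.699 V.

Final answer: V_1 = 0.699 V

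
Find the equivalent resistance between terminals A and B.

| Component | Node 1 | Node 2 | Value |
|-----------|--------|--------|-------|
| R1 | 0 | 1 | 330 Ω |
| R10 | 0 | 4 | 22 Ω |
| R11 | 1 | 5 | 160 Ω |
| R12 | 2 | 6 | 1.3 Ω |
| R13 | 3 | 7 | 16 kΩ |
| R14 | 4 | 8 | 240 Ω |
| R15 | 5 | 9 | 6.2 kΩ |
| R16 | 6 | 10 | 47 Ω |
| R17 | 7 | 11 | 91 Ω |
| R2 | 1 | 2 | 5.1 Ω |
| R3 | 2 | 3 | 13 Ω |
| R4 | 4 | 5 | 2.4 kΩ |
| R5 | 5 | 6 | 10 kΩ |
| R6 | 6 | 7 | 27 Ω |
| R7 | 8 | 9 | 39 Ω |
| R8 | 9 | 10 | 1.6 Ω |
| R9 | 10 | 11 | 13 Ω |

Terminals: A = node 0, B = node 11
The network is not a plain series/parallel combination. Inject a 1 A test current into terminal A (node 0) and return it from terminal B (node 11); then R_eq = V_A / (1 A).
Nodal analysis, taking node 11 as the 0 V reference.
Current source I_test pushes 1 A into node 0 and draws it out of node 11.
KCL at each unknown node (sum of currents leaving = 0; resistances in Ω):
  Node 0: (V_0 - V_1)/330 + (V_0 - V_4)/22 - 1 = 0
  Node 1: (V_1 - V_0)/330 + (V_1 - V_2)/5.1 + (V_1 - V_5)/160 = 0
  Node 2: (V_2 - V_1)/5.1 + (V_2 - V_3)/13 + (V_2 - V_6)/1.3 = 0
  Node 3: (V_3 - V_2)/13 + (V_3 - V_7)/16000 = 0
  Node 4: (V_4 - V_0)/22 + (V_4 - V_5)/2400 + (V_4 - V_8)/240 = 0
  Node 5: (V_5 - V_1)/160 + (V_5 - V_4)/2400 + (V_5 - V_6)/10000 + (V_5 - V_9)/6200 = 0
  Node 6: (V_6 - V_2)/1.3 + (V_6 - V_5)/10000 + (V_6 - V_7)/27 + (V_6 - V_10)/47 = 0
  Node 7: (V_7 - V_3)/16000 + (V_7 - V_6)/27 + (V_7 - 0)/91 = 0
  Node 8: (V_8 - V_4)/240 + (V_8 - V_9)/39 = 0
  Node 9: (V_9 - V_5)/6200 + (V_9 - V_8)/39 + (V_9 - V_10)/1.6 = 0
  Node 10: (V_10 - V_6)/47 + (V_10 - V_9)/1.6 + (V_10 - 0)/13 = 0
Collecting terms (coefficients in siemens):
  0.04848·V_0 - 0.00303·V_1 - 0.04545·V_4 = 1
  0.2054·V_1 - 0.00303·V_0 - 0.1961·V_2 - 0.00625·V_5 = 0
  1.042·V_2 - 0.1961·V_1 - 0.07692·V_3 - 0.7692·V_6 = 0
  0.07699·V_3 - 0.07692·V_2 - 0.0000625·V_7 = 0
  0.05004·V_4 - 0.04545·V_0 - 0.0004167·V_5 - 0.004167·V_8 = 0
  0.006928·V_5 - 0.00625·V_1 - 0.0004167·V_4 - 0.0001·V_6 - 0.0001613·V_9 = 0
  0.8276·V_6 - 0.7692·V_2 - 0.0001·V_5 - 0.03704·V_7 - 0.02128·V_10 = 0
  0.04809·V_7 - 0.0000625·V_3 - 0.03704·V_6 = 0
  0.02981·V_8 - 0.004167·V_4 - 0.02564·V_9 = 0
  0.6508·V_9 - 0.0001613·V_5 - 0.02564·V_8 - 0.625·V_10 = 0
  0.7232·V_10 - 0.02128·V_6 - 0.625·V_9 = 0
Solving these 11 simultaneous equations (Gaussian elimination) gives:
  V_0 = 168.5 V, V_1 = 26.54 V, V_2 = 24.11 V, V_3 = 24.11 V
  V_4 = 156 V, V_5 = 33.93 V, V_6 = 23.49 V, V_7 = 18.12 V
  V_8 = 31.48 V, V_9 = 11.25 V, V_10 = 10.41 V
R_eq = V_0 / 1 A = 168.5 Ω

Final answer: 168.5 Ω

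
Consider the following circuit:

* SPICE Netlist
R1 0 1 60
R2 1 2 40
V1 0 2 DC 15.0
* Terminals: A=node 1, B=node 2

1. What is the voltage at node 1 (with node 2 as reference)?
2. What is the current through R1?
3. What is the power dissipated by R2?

Nodal analysis, taking node 2 as the 0 V reference.
Source V1 fixes V_0 = 15 V.
KCL at each unknown node (sum of currents leaving = 0; resistances in Ω):
  Node 1: (V_1 - 15)/60 + (V_1 - 0)/40 = 0
Collecting terms: 0.04167 × V_1 = 0.25  =>  V_1 = 6 V
Part 1:
  Read off the nodal solution: V_1 = 6 V
Part 2:
  I_R1 = (V_0 - V_1)/R1 = (15 - 6)/60 = 0.15 A
  Magnitude: I_R1 = 0.15 A
Part 3:
  I_R2 = (V_1 - V_2)/R2 = (6 - 0)/40 = 0.15 A
  P_R2 = I_R2² × R2 = (0.15)² × 40 = 0.9 W

Final answers:
1. V_1 = 6 V
2. I_R1 = 0.15 A
3. P_R2 = 0.9 W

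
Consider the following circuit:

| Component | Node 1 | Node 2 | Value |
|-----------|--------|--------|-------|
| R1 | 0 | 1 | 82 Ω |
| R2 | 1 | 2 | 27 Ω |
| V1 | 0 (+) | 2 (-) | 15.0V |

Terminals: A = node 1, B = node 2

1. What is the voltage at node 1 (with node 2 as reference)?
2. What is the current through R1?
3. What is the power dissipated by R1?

Nodal analysis, taking node 2 as the 0 V reference.
Source V1 fixes V_0 = 15 V.
KCL at each unknown node (sum of currents leaving = 0; resistances in Ω):
  Node 1: (V_1 - 15)/82 + (V_1 - 0)/27 = 0
Collecting terms: 0.04923 × V_1 = 0.1829  =>  V_1 = 3.716 V
Part 1:
  Read off the nodal solution: V_1 = 3.716 V
Part 2:
  I_R1 = (V_0 - V_1)/R1 = (15 - 3.716)/82 = 0.1376 A
  Magnitude: I_R1 = 0.1376 A
Part 3:
  I_R1 = (V_0 - V_1)/R1 = (15 - 3.716)/82 = 0.1376 A
  P_R1 = I_R1² × R1 = (0.1376)² × 82 = 1.553 W

Final answers:
1. V_1 = 3.716 V
2. I_R1 = 0.1376 A
3. P_R1 = 1.553 W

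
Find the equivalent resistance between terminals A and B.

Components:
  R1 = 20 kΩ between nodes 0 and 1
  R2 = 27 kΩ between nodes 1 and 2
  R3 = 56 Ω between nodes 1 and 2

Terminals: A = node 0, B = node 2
Reduce the network between node 0 (A) and node 2 (B) by series/parallel combination:
  Rp1 = R2 ‖ R3 (parallel, both between nodes 1 and 2) = 1/(1/27000 + 1/56) = 55.88 Ω
  Rs1 = R1 + Rp1 (series, joined only at node 1) = 20000 + 55.88 = 20060 Ω
R_eq = 20.06 kΩ

Final answer: 20.06 kΩ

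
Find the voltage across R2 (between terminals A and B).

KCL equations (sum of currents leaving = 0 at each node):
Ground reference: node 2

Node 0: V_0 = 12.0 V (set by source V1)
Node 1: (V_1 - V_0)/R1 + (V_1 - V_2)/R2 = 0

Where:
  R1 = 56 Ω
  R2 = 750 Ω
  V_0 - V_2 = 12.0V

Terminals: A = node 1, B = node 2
R1 and R2 are in series across V1 (node 0 → node 1 → node 2), and the output A–B is taken across R2, so this is a voltage divider.
Series current: I = V1/(R1 + R2) = 12/(56 + 750) = 12/806 = 0.01489 A
V_R2 = I × R2 = V1 × R2/(R1 + R2) = 12 × 750/806 = 11.17 V

Final answer: 11.17 V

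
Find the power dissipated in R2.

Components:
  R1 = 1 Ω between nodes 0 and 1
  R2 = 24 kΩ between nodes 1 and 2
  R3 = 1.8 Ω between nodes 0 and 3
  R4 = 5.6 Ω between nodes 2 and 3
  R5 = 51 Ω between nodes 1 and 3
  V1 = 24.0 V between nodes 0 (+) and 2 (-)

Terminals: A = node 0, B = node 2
Nodal analysis, taking node 2 as the 0 V reference.
Source V1 fixes V_0 = 24 V.
KCL at each unknown node (sum of currents leaving = 0; resistances in Ω):
  Node 1: (V_1 - 24)/1 + (V_1 - 0)/24000 + (V_1 - V_3)/51 = 0
  Node 3: (V_3 - 24)/1.8 + (V_3 - 0)/5.6 + (V_3 - V_1)/51 = 0
Collecting terms (coefficients in siemens):
  1.02·V_1 - 0.01961·V_3 = 24
  0.7537·V_3 - 0.01961·V_1 = 13.33
Determinant D = (1.02)(0.7537) - (-0.01961)(-0.01961) = 0.7682
V_1 = [(24)(0.7537) - (-0.01961)(13.33)]/D = 23.89 V
V_3 = [(1.02)(13.33) - (24)(-0.01961)]/D = 18.31 V
I_R2 = (V_1 - V_2)/R2 = (23.89 - 0)/24000 = 0.0009954 A
P_R2 = I_R2² × R2 = (0.0009954)² × 24000 = 0.02378 W

Final answer: 0.02378 W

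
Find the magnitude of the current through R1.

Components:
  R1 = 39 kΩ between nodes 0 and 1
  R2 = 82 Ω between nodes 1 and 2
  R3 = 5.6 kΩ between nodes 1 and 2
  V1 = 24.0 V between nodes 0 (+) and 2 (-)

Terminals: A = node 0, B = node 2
Nodal analysis, taking node 2 as the 0 V reference.
Source V1 fixes V_0 = 24 V.
KCL at each unknown node (sum of currents leaving = 0; resistances in Ω):
  Node 1: (V_1 - 24)/39000 + (V_1 - 0)/82 + (V_1 - 0)/5600 = 0
Collecting terms: 0.0124 × V_1 = 0.0006154  =>  V_1 = 0.04963 V
I_R1 = (V_0 - V_1)/R1 = (24 - 0.04963)/39000 = 0.0006141 A
|I_R1| = 0.0006141 A

Final answer: |I_R1| = 0.0006141 A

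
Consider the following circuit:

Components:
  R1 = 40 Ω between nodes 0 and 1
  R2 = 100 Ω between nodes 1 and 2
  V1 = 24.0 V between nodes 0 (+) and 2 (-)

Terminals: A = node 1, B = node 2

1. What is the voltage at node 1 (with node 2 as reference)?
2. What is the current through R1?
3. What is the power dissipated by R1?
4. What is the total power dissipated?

Nodal analysis, taking node 2 as the 0 V reference.
Source V1 fixes V_0 = 24 V.
KCL at each unknown node (sum of currents leaving = 0; resistances in Ω):
  Node 1: (V_1 - 24)/40 + (V_1 - 0)/100 = 0
Collecting terms: 0.035 × V_1 = 0.6  =>  V_1 = 17.14 V
Part 1:
  Read off the nodal solution: V_1 = 17.14 V
Part 2:
  I_R1 = (V_0 - V_1)/R1 = (24 - 17.14)/40 = 0.1714 A
  Magnitude: I_R1 = 0.1714 A
Part 3:
  I_R1 = (V_0 - V_1)/R1 = (24 - 17.14)/40 = 0.1714 A
  P_R1 = I_R1² × R1 = (0.1714)² × 40 = 1.176 W
Part 4:
  Power in each resistor, P = (ΔV)²/R:
    P_R1 = (24 - 17.14)²/40 = 1.176 W
    P_R2 = (17.14 - 0)²/100 = 2.939 W
  P_total = P_R1 + P_R2 = 4.114 W

Final answers:
1. V_1 = 17.14 V
2. I_R1 = 0.1714 A
3. P_R1 = 1.176 W
4. P_total = 4.114 W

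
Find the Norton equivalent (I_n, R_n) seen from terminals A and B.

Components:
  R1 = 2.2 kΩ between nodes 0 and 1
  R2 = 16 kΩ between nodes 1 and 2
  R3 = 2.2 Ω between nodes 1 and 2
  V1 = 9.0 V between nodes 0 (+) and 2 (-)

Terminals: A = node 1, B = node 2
Find the Thévenin equivalent first; then I_n = V_th/R_th and R_n = R_th.
Step 1 — V_th is the open-circuit voltage V_A - V_B (nothing connected across the terminals).
Nodal analysis, taking node 2 as the 0 V reference.
Source V1 fixes V_0 = 9 V.
KCL at each unknown node (sum of currents leaving = 0; resistances in Ω):
  Node 1: (V_1 - 9)/2200 + (V_1 - 0)/16000 + (V_1 - 0)/2.2 = 0
Collecting terms: 0.4551 × V_1 = 0.004091  =>  V_1 = 0.00899 V
V_th = V_1 - V_2 = 0.00899 - 0 = 0.00899 V
Step 2 — R_th: zero the source — replace V1 by a short circuit (node 2 merges into node 0) — and find the resistance seen between A (node 1) and B (node 0).
Reduce the network between node 1 (A) and node 0 (B) by series/parallel combination:
  Rp1 = R1 ‖ R2 ‖ R3 (parallel, all between nodes 0 and 1) = 1/(1/2200 + 1/16000 + 1/2.2) = 2.198 Ω
R_th = 2.198 Ω
I_n = V_th/R_th = 0.00899/2.198 = 0.004091 A, and R_n = R_th = 2.198 Ω

Final answer: I_n = 0.004091 A, R_n = 2.198 Ω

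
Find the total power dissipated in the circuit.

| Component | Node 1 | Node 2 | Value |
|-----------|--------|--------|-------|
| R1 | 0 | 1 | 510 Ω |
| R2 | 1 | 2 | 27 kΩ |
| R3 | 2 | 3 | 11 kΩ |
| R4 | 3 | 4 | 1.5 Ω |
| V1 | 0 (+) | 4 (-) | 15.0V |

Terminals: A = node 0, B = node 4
Nodal analysis, taking node 4 as the 0 V reference.
Source V1 fixes V_0 = 15 V.
KCL at each unknown node (sum of currents leaving = 0; resistances in Ω):
  Node 1: (V_1 - 15)/510 + (V_1 - V_2)/27000 = 0
  Node 2: (V_2 - V_1)/27000 + (V_2 - V_3)/11000 = 0
  Node 3: (V_3 - V_2)/11000 + (V_3 - 0)/1.5 = 0
Collecting terms (coefficients in siemens):
  0.001998·V_1 - 0.00003704·V_2 = 0.02941
  0.0001279·V_2 - 0.00003704·V_1 - 0.00009091·V_3 = 0
  0.6668·V_3 - 0.00009091·V_2 = 0
Solving these 3 simultaneous equations (Gaussian elimination) gives:
  V_1 = 14.8 V, V_2 = 4.285 V, V_3 = 0.0005842 V
Power in each resistor, P = (ΔV)²/R:
  P_R1 = (15 - 14.8)²/510 = 0.00007737 W
  P_R2 = (14.8 - 4.285)²/27000 = 0.004096 W
  P_R3 = (4.285 - 0.0005842)²/11000 = 0.001669 W
  P_R4 = (0.0005842 - 0)²/1.5 = 0.0000002276 W
P_total = P_R1 + P_R2 + P_R3 + P_R4 = 0.005842 W

Final answer: 0.005842 W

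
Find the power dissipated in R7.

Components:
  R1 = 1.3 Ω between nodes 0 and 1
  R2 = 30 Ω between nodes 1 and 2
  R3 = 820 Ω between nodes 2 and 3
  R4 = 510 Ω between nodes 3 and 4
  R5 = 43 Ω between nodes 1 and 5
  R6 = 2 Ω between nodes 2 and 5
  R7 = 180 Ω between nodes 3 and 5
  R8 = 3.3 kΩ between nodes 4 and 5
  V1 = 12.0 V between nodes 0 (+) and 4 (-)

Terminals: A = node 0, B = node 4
Nodal analysis, taking node 4 as the 0 V reference.
Source V1 fixes V_0 = 12 V.
KCL at each unknown node (sum of currents leaving = 0; resistances in Ω):
  Node 1: (V_1 - 12)/1.3 + (V_1 - V_2)/30 + (V_1 - V_5)/43 = 0
  Node 2: (V_2 - V_1)/30 + (V_2 - V_3)/820 + (V_2 - V_5)/2 = 0
  Node 3: (V_3 - V_2)/820 + (V_3 - 0)/510 + (V_3 - V_5)/180 = 0
  Node 5: (V_5 - V_1)/43 + (V_5 - V_2)/2 + (V_5 - V_3)/180 + (V_5 - 0)/3300 = 0
Collecting terms (coefficients in siemens):
  0.8258·V_1 - 0.03333·V_2 - 0.02326·V_5 = 9.231
  0.5346·V_2 - 0.03333·V_1 - 0.00122·V_3 - 0.5·V_5 = 0
  0.008736·V_3 - 0.00122·V_2 - 0.005556·V_5 = 0
  0.5291·V_5 - 0.02326·V_1 - 0.5·V_2 - 0.005556·V_3 = 0
Solving these 4 simultaneous equations (Gaussian elimination) gives:
  V_1 = 11.97 V, V_2 = 11.61 V, V_3 = 8.99 V, V_5 = 11.59 V
I_R7 = (V_3 - V_5)/R7 = (8.99 - 11.59)/180 = -0.01444 A
P_R7 = I_R7² × R7 = (-0.01444)² × 180 = 0.03751 W

Final answer: 0.03751 W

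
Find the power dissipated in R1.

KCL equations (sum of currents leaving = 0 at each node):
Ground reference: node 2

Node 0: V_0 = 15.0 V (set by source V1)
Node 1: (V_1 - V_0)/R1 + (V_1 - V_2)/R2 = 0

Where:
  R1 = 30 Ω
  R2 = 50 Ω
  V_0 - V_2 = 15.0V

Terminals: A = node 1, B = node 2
Nodal analysis, taking node 2 as the 0 V reference.
Source V1 fixes V_0 = 15 V.
KCL at each unknown node (sum of currents leaving = 0; resistances in Ω):
  Node 1: (V_1 - 15)/30 + (V_1 - 0)/50 = 0
Collecting terms: 0.05333 × V_1 = 0.5  =>  V_1 = 9.375 V
I_R1 = (V_0 - V_1)/R1 = (15 - 9.375)/30 = 0.1875 A
P_R1 = I_R1² × R1 = (0.1875)² × 30 = 1.055 W

Final answer: 1.055 W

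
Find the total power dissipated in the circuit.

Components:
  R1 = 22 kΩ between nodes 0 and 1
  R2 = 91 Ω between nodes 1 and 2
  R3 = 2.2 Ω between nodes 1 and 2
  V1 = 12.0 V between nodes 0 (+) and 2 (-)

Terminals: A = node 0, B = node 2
Nodal analysis, taking node 2 as the 0 V reference.
Source V1 fixes V_0 = 12 V.
KCL at each unknown node (sum of currents leaving = 0; resistances in Ω):
  Node 1: (V_1 - 12)/22000 + (V_1 - 0)/91 + (V_1 - 0)/2.2 = 0
Collecting terms: 0.4656 × V_1 = 0.0005455  =>  V_1 = 0.001172 V
Power in each resistor, P = (ΔV)²/R:
  P_R1 = (12 - 0.001172)²/22000 = 0.006544 W
  P_R2 = (0.001172 - 0)²/91 = 0.00000001508 W
  P_R3 = (0.001172 - 0)²/2.2 = 0.0000006239 W
P_total = P_R1 + P_R2 + P_R3 = 0.006545 W

Final answer: 0.006545 W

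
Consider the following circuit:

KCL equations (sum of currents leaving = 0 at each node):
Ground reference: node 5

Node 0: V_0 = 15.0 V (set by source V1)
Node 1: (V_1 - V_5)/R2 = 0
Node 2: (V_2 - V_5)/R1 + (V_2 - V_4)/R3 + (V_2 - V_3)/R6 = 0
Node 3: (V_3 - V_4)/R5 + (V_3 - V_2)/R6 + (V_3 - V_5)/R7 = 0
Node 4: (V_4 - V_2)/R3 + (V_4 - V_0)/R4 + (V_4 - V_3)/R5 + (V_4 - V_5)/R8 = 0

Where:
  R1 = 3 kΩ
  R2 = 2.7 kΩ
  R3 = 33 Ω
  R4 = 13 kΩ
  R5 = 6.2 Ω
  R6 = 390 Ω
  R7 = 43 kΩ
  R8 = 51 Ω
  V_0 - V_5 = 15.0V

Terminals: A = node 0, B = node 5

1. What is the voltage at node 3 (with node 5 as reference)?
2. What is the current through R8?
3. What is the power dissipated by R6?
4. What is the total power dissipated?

Nodal analysis, taking node 5 as the 0 V reference.
Source V1 fixes V_0 = 15 V.
KCL at each unknown node (sum of currents leaving = 0; resistances in Ω):
  Node 1: (V_1 - 0)/2700 = 0
  Node 2: (V_2 - 0)/3000 + (V_2 - V_4)/33 + (V_2 - V_3)/390 = 0
  Node 3: (V_3 - V_4)/6.2 + (V_3 - V_2)/390 + (V_3 - 0)/43000 = 0
  Node 4: (V_4 - V_2)/33 + (V_4 - 15)/13000 + (V_4 - V_3)/6.2 + (V_4 - 0)/51 = 0
Collecting terms (coefficients in siemens):
  0.0003704·V_1 = 0
  0.0332·V_2 - 0.002564·V_3 - 0.0303·V_4 = 0
  0.1639·V_3 - 0.002564·V_2 - 0.1613·V_4 = 0
  0.2113·V_4 - 0.0303·V_2 - 0.1613·V_3 = 0.001154
Solving these 4 simultaneous equations (Gaussian elimination) gives:
  V_1 = 0 V, V_2 = 0.057 V, V_3 = 0.05757 V, V_4 = 0.05758 V
Part 1:
  Read off the nodal solution: V_3 = 0.05757 V
Part 2:
  I_R8 = (V_4 - V_5)/R8 = (0.05758 - 0)/51 = 0.001129 A
  Magnitude: I_R8 = 0.001129 A
Part 3:
  I_R6 = (V_2 - V_3)/R6 = (0.057 - 0.05757)/390 = -0.000001442 A
  P_R6 = I_R6² × R6 = (-0.000001442)² × 390 = 0.0000000008105 W
Part 4:
  Power in each resistor, P = (ΔV)²/R:
    P_R1 = (0.057 - 0)²/3000 = 0.000001083 W
    P_R2 = (0 - 0)²/2700 = 0 W
    P_R3 = (0.057 - 0.05758)²/33 = 0.00000001018 W
    P_R4 = (15 - 0.05758)²/13000 = 0.01718 W
    P_R5 = (0.05757 - 0.05758)²/6.2 = 0.00000000004793 W
    P_R6 = (0.057 - 0.05757)²/390 = 0.0000000008105 W
    P_R7 = (0.05757 - 0)²/43000 = 0.00000007707 W
    P_R8 = (0.05758 - 0)²/51 = 0.00006502 W
  P_total = P_R1 + P_R2 + P_R3 + P_R4 + P_R5 + P_R6 + P_R7 + P_R8 = 0.01724 W

Final answers:
1. V_3 = 0.05757 V
2. I_R8 = 0.001129 A
3. P_R6 = 8.105e-10 W
4. P_total = 0.01724 W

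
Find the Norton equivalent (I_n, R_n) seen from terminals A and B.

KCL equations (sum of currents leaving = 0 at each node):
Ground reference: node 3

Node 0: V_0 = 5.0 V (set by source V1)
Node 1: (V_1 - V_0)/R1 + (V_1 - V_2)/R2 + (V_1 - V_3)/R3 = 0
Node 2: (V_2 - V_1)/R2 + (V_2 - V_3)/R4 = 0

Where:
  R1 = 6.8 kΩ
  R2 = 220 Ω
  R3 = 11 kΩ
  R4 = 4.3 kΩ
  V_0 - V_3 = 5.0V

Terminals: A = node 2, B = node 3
Find the Thévenin equivalent first; then I_n = V_th/R_th and R_n = R_th.
Step 1 — V_th is the open-circuit voltage V_A - V_B (nothing connected across the terminals).
Nodal analysis, taking node 3 as the 0 V reference.
Source V1 fixes V_0 = 5 V.
KCL at each unknown node (sum of currents leaving = 0; resistances in Ω):
  Node 1: (V_1 - 5)/6800 + (V_1 - V_2)/220 + (V_1 - 0)/11000 = 0
  Node 2: (V_2 - V_1)/220 + (V_2 - 0)/4300 = 0
Collecting terms (coefficients in siemens):
  0.004783·V_1 - 0.004545·V_2 = 0.0007353
  0.004778·V_2 - 0.004545·V_1 = 0
Determinant D = (0.004783)(0.004778) - (-0.004545)(-0.004545) = 0.000002194
V_1 = [(0.0007353)(0.004778) - (-0.004545)(0)]/D = 1.601 V
V_2 = [(0.004783)(0) - (0.0007353)(-0.004545)]/D = 1.523 V
V_th = V_2 - V_3 = 1.523 - 0 = 1.523 V
Step 2 — R_th: zero the source — replace V1 by a short circuit (node 3 merges into node 0) — and find the resistance seen between A (node 2) and B (node 0).
Reduce the network between node 2 (A) and node 0 (B) by series/parallel combination:
  Rp1 = R1 ‖ R3 (parallel, both between nodes 0 and 1) = 1/(1/6800 + 1/11000) = 4202 Ω
  Rs1 = R2 + Rp1 (series, joined only at node 1) = 220 + 4202 = 4422 Ω
  Rp2 = R4 ‖ Rs1 (parallel, both between nodes 0 and 2) = 1/(1/4300 + 1/4422) = 2180 Ω
R_th = 2.18 kΩ
I_n = V_th/R_th = 1.523/2180 = 0.0006987 A, and R_n = R_th = 2.18 kΩ

Final answer: I_n = 0.0006987 A, R_n = 2.18 kΩ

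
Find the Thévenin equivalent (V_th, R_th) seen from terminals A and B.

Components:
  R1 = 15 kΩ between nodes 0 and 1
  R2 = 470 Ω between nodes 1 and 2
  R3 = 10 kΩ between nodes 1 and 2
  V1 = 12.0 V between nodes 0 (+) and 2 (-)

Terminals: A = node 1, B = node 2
Step 1 — V_th is the open-circuit voltage V_A - V_B (nothing connected across the terminals).
Nodal analysis, taking node 2 as the 0 V reference.
Source V1 fixes V_0 = 12 V.
KCL at each unknown node (sum of currents leaving = 0; resistances in Ω):
  Node 1: (V_1 - 12)/15000 + (V_1 - 0)/470 + (V_1 - 0)/10000 = 0
Collecting terms: 0.002294 × V_1 = 0.0008  =>  V_1 = 0.3487 V
V_th = V_1 - V_2 = 0.3487 - 0 = 0.3487 V
Step 2 — R_th: zero the source — replace V1 by a short circuit (node 2 merges into node 0) — and find the resistance seen between A (node 1) and B (node 0).
Reduce the network between node 1 (A) and node 0 (B) by series/parallel combination:
  Rp1 = R1 ‖ R2 ‖ R3 (parallel, all between nodes 0 and 1) = 1/(1/15000 + 1/470 + 1/10000) = 435.9 Ω
R_th = 435.9 Ω

Final answer: V_th = 0.3487 V, R_th = 435.9 Ω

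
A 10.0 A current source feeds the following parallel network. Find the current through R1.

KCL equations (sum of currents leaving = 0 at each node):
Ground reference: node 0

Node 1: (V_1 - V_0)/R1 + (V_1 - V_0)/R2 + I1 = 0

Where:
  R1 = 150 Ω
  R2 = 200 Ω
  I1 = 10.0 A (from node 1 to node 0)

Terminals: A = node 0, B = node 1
All resistors sit directly between nodes 0 and 1, so they are in parallel and share one voltage V; the full source current 10 A splits among them.
1/R_par = 1/150 + 1/200 = 0.01167 S  =>  R_par = 85.71 Ω
V = I × R_par = 10 × 85.71 = 857.1 V
I_R1 = V/R1 = 857.1/150 = 5.714 A

Final answer: 5.714 A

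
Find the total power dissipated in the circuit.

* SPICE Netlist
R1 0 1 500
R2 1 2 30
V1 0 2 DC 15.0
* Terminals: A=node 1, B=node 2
Nodal analysis, taking node 2 as the 0 V reference.
Source V1 fixes V_0 = 15 V.
KCL at each unknown node (sum of currents leaving = 0; resistances in Ω):
  Node 1: (V_1 - 15)/500 + (V_1 - 0)/30 = 0
Collecting terms: 0.03533 × V_1 = 0.03  =>  V_1 = 0.8491 V
Power in each resistor, P = (ΔV)²/R:
  P_R1 = (15 - 0.8491)²/500 = 0.4005 W
  P_R2 = (0.8491 - 0)²/30 = 0.02403 W
P_total = P_R1 + P_R2 = 0.4245 W

Final answer: 0.4245 W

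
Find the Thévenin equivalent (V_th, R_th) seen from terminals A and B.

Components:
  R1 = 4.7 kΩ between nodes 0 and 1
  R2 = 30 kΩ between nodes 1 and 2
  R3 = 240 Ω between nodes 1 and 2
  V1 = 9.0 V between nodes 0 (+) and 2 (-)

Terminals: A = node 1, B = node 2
Step 1 — V_th is the open-circuit voltage V_A - V_B (nothing connected across the terminals).
Nodal analysis, taking node 2 as the 0 V reference.
Source V1 fixes V_0 = 9 V.
KCL at each unknown node (sum of currents leaving = 0; resistances in Ω):
  Node 1: (V_1 - 9)/4700 + (V_1 - 0)/30000 + (V_1 - 0)/240 = 0
Collecting terms: 0.004413 × V_1 = 0.001915  =>  V_1 = 0.4339 V
V_th = V_1 - V_2 = 0.4339 - 0 = 0.4339 V
Step 2 — R_th: zero the source — replace V1 by a short circuit (node 2 merges into node 0) — and find the resistance seen between A (node 1) and B (node 0).
Reduce the network between node 1 (A) and node 0 (B) by series/parallel combination:
  Rp1 = R1 ‖ R2 ‖ R3 (parallel, all between nodes 0 and 1) = 1/(1/4700 + 1/30000 + 1/240) = 226.6 Ω
R_th = 226.6 Ω

Final answer: V_th = 0.4339 V, R_th = 226.6 Ω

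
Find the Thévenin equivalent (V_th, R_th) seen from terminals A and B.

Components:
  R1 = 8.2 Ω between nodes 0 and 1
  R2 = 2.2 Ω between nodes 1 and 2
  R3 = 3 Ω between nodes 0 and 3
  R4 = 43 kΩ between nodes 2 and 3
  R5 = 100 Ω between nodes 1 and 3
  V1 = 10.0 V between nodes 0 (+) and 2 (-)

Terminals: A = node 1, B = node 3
Step 1 — V_th is the open-circuit voltage V_A - V_B (nothing connected across the terminals).
Nodal analysis, taking node 2 as the 0 V reference.
Source V1 fixes V_0 = 10 V.
KCL at each unknown node (sum of currents leaving = 0; resistances in Ω):
  Node 1: (V_1 - 10)/8.2 + (V_1 - 0)/2.2 + (V_1 - V_3)/100 = 0
  Node 3: (V_3 - 10)/3 + (V_3 - 0)/43000 + (V_3 - V_1)/100 = 0
Collecting terms (coefficients in siemens):
  0.5865·V_1 - 0.01·V_3 = 1.22
  0.3434·V_3 - 0.01·V_1 = 3.333
Determinant D = (0.5865)(0.3434) - (-0.01)(-0.01) = 0.2013
V_1 = [(1.22)(0.3434) - (-0.01)(3.333)]/D = 2.246 V
V_3 = [(0.5865)(3.333) - (1.22)(-0.01)]/D = 9.773 V
V_th = V_1 - V_3 = 2.246 - 9.773 = -7.528 V
Step 2 — R_th: zero the source — replace V1 by a short circuit (node 2 merges into node 0) — and find the resistance seen between A (node 1) and B (node 3).
Reduce the network between node 1 (A) and node 3 (B) by series/parallel combination:
  Rp1 = R1 ‖ R2 (parallel, both between nodes 0 and 1) = 1/(1/8.2 + 1/2.2) = 1.735 Ω
  Rp2 = R3 ‖ R4 (parallel, both between nodes 0 and 3) = 1/(1/3 + 1/43000) = 3 Ω
  Rs1 = Rp1 + Rp2 (series, joined only at node 0) = 1.735 + 3 = 4.734 Ω
  Rp3 = R5 ‖ Rs1 (parallel, both between nodes 1 and 3) = 1/(1/100 + 1/4.734) = 4.52 Ω
R_th = 4.52 Ω

Final answer: V_th = -7.528 V, R_th = 4.52 Ω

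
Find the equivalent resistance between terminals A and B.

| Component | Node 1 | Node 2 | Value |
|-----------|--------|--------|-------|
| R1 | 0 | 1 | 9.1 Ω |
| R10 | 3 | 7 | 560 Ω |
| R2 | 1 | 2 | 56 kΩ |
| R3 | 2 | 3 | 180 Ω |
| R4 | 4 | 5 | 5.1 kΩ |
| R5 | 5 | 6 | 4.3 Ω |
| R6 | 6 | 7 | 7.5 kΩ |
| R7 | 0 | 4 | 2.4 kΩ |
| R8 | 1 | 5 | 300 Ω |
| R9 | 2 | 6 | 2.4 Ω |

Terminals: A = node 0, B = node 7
The network is not a plain series/parallel combination. Inject a 1 A test current into terminal A (node 0) and return it from terminal B (node 7); then R_eq = V_A / (1 A).
Nodal analysis, taking node 7 as the 0 V reference.
Current source I_test pushes 1 A into node 0 and draws it out of node 7.
KCL at each unknown node (sum of currents leaving = 0; resistances in Ω):
  Node 0: (V_0 - V_1)/9.1 + (V_0 - V_4)/2400 - 1 = 0
  Node 1: (V_1 - V_0)/9.1 + (V_1 - V_2)/56000 + (V_1 - V_5)/300 = 0
  Node 2: (V_2 - V_1)/56000 + (V_2 - V_3)/180 + (V_2 - V_6)/2.4 = 0
  Node 3: (V_3 - V_2)/180 + (V_3 - 0)/560 = 0
  Node 4: (V_4 - V_0)/2400 + (V_4 - V_5)/5100 = 0
  Node 5: (V_5 - V_1)/300 + (V_5 - V_4)/5100 + (V_5 - V_6)/4.3 = 0
  Node 6: (V_6 - V_2)/2.4 + (V_6 - V_5)/4.3 + (V_6 - 0)/7500 = 0
Collecting terms (coefficients in siemens):
  0.1103·V_0 - 0.1099·V_1 - 0.0004167·V_4 = 1
  0.1132·V_1 - 0.1099·V_0 - 0.00001786·V_2 - 0.003333·V_5 = 0
  0.4222·V_2 - 0.00001786·V_1 - 0.005556·V_3 - 0.4167·V_6 = 0
  0.007341·V_3 - 0.005556·V_2 = 0
  0.0006127·V_4 - 0.0004167·V_0 - 0.0001961·V_5 = 0
  0.2361·V_5 - 0.003333·V_1 - 0.0001961·V_4 - 0.2326·V_6 = 0
  0.6494·V_6 - 0.4167·V_2 - 0.2326·V_5 = 0
Solving these 7 simultaneous equations (Gaussian elimination) gives:
  V_0 = 975.2 V, V_1 = 966.4 V, V_2 = 673.3 V, V_3 = 509.6 V
  V_4 = 880.6 V, V_5 = 679.8 V, V_6 = 675.5 V
R_eq = V_0 / 1 A = 975.2 Ω

Final answer: 975.2 Ω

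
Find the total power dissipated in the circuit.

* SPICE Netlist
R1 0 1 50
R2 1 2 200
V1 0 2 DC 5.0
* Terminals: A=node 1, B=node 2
Nodal analysis, taking node 2 as the 0 V reference.
Source V1 fixes V_0 = 5 V.
KCL at each unknown node (sum of currents leaving = 0; resistances in Ω):
  Node 1: (V_1 - 5)/50 + (V_1 - 0)/200 = 0
Collecting terms: 0.025 × V_1 = 0.1  =>  V_1 = 4 V
Power in each resistor, P = (ΔV)²/R:
  P_R1 = (5 - 4)²/50 = 0.02 W
  P_R2 = (4 - 0)²/200 = 0.08 W
P_total = P_R1 + P_R2 = 0.1 W

Final answer: 0.1 W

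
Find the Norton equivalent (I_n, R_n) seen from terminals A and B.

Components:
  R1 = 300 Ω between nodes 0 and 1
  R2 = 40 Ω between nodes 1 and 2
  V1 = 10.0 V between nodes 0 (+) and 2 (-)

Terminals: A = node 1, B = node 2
Find the Thévenin equivalent first; then I_n = V_th/R_th and R_n = R_th.
Step 1 — V_th is the open-circuit voltage V_A - V_B (nothing connected across the terminals).
Nodal analysis, taking node 2 as the 0 V reference.
Source V1 fixes V_0 = 10 V.
KCL at each unknown node (sum of currents leaving = 0; resistances in Ω):
  Node 1: (V_1 - 10)/300 + (V_1 - 0)/40 = 0
Collecting terms: 0.02833 × V_1 = 0.03333  =>  V_1 = 1.176 V
V_th = V_1 - V_2 = 1.176 - 0 = 1.176 V
Step 2 — R_th: zero the source — replace V1 by a short circuit (node 2 merges into node 0) — and find the resistance seen between A (node 1) and B (node 0).
Reduce the network between node 1 (A) and node 0 (B) by series/parallel combination:
  Rp1 = R1 ‖ R2 (parallel, both between nodes 0 and 1) = 1/(1/300 + 1/40) = 35.29 Ω
R_th = 35.29 Ω
I_n = V_th/R_th = 1.176/35.29 = 0.03333 A, and R_n = R_th = 35.29 Ω

Final answer: I_n = 0.03333 A, R_n = 35.29 Ω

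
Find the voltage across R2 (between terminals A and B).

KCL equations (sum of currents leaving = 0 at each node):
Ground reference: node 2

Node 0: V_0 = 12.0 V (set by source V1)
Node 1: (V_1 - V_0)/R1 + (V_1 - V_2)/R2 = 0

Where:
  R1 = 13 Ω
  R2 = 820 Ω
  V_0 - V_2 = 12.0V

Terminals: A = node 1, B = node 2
R1 and R2 are in series across V1 (node 0 → node 1 → node 2), and the output A–B is taken across R2, so this is a voltage divider.
Series current: I = V1/(R1 + R2) = 12/(13 + 820) = 12/833 = 0.01441 A
V_R2 = I × R2 = V1 × R2/(R1 + R2) = 12 × 820/833 = 11.81 V

Final answer: 11.81 V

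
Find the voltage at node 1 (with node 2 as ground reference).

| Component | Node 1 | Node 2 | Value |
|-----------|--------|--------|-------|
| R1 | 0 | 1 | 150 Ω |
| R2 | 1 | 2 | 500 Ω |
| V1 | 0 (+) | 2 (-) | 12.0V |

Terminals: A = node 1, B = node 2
Nodal analysis, taking node 2 as the 0 V reference.
Source V1 fixes V_0 = 12 V.
KCL at each unknown node (sum of currents leaving = 0; resistances in Ω):
  Node 1: (V_1 - 12)/150 + (V_1 - 0)/500 = 0
Collecting terms: 0.008667 × V_1 = 0.08  =>  V_1 = 9.231 V
The requested potential is V_1 = 9.231 V.

Final answer: V_1 = 9.231 V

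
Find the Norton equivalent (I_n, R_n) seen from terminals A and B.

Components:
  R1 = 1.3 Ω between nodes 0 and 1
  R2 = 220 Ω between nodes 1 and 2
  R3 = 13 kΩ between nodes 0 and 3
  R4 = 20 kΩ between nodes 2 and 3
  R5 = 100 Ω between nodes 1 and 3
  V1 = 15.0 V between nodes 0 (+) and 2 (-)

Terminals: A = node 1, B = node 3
Find the Thévenin equivalent first; then I_n = V_th/R_th and R_n = R_th.
Step 1 — V_th is the open-circuit voltage V_A - V_B (nothing connected across the terminals).
Nodal analysis, taking node 2 as the 0 V reference.
Source V1 fixes V_0 = 15 V.
KCL at each unknown node (sum of currents leaving = 0; resistances in Ω):
  Node 1: (V_1 - 15)/1.3 + (V_1 - 0)/220 + (V_1 - V_3)/100 = 0
  Node 3: (V_3 - 15)/13000 + (V_3 - 0)/20000 + (V_3 - V_1)/100 = 0
Collecting terms (coefficients in siemens):
  0.7838·V_1 - 0.01·V_3 = 11.54
  0.01013·V_3 - 0.01·V_1 = 0.001154
Determinant D = (0.7838)(0.01013) - (-0.01)(-0.01) = 0.007837
V_1 = [(11.54)(0.01013) - (-0.01)(0.001154)]/D = 14.91 V
V_3 = [(0.7838)(0.001154) - (11.54)(-0.01)]/D = 14.84 V
V_th = V_1 - V_3 = 14.91 - 14.84 = 0.07294 V
Step 2 — R_th: zero the source — replace V1 by a short circuit (node 2 merges into node 0) — and find the resistance seen between A (node 1) and B (node 3).
Reduce the network between node 1 (A) and node 3 (B) by series/parallel combination:
  Rp1 = R1 ‖ R2 (parallel, both between nodes 0 and 1) = 1/(1/1.3 + 1/220) = 1.292 Ω
  Rp2 = R3 ‖ R4 (parallel, both between nodes 0 and 3) = 1/(1/13000 + 1/20000) = 7879 Ω
  Rs1 = Rp1 + Rp2 (series, joined only at node 0) = 1.292 + 7879 = 7880 Ω
  Rp3 = R5 ‖ Rs1 (parallel, both between nodes 1 and 3) = 1/(1/100 + 1/7880) = 98.75 Ω
R_th = 98.75 Ω
I_n = V_th/R_th = 0.07294/98.75 = 0.0007387 A, and R_n = R_th = 98.75 Ω

Final answer: I_n = 0.0007387 A, R_n = 98.75 Ω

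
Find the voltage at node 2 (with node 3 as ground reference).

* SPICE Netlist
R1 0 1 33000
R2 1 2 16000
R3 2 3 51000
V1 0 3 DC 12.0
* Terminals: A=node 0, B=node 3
Nodal analysis, taking node 3 as the 0 V reference.
Source V1 fixes V_0 = 12 V.
KCL at each unknown node (sum of currents leaving = 0; resistances in Ω):
  Node 1: (V_1 - 12)/33000 + (V_1 - V_2)/16000 = 0
  Node 2: (V_2 - V_1)/16000 + (V_2 - 0)/51000 = 0
Collecting terms (coefficients in siemens):
  0.0000928·V_1 - 0.0000625·V_2 = 0.0003636
  0.00008211·V_2 - 0.0000625·V_1 = 0
Determinant D = (0.0000928)(0.00008211) - (-0.0000625)(-0.0000625) = 0.000000003714
V_1 = [(0.0003636)(0.00008211) - (-0.0000625)(0)]/D = 8.04 V
V_2 = [(0.0000928)(0) - (0.0003636)(-0.0000625)]/D = 6.12 V
The requested potential is V_2 = 6.12 V.

Final answer: V_2 = 6.12 V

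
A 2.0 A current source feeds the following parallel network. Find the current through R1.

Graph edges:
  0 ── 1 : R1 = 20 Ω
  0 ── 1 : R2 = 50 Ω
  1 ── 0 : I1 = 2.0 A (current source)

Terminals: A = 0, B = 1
All resistors sit directly between nodes 0 and 1, so they are in parallel and share one voltage V; the full source current 2 A splits among them.
1/R_par = 1/20 + 1/50 = 0.07 S  =>  R_par = 14.29 Ω
V = I × R_par = 2 × 14.29 = 28.57 V
I_R1 = V/R1 = 28.57/20 = 1.429 A

Final answer: 1.429 A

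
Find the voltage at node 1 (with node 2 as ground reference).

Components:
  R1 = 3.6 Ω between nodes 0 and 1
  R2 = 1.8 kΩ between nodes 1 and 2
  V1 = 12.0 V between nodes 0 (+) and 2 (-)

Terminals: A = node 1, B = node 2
Nodal analysis, taking node 2 as the 0 V reference.
Source V1 fixes V_0 = 12 V.
KCL at each unknown node (sum of currents leaving = 0; resistances in Ω):
  Node 1: (V_1 - 12)/3.6 + (V_1 - 0)/1800 = 0
Collecting terms: 0.2783 × V_1 = 3.333  =>  V_1 = 11.98 V
The requested potential is V_1 = 11.98 V.

Final answer: V_1 = 11.98 V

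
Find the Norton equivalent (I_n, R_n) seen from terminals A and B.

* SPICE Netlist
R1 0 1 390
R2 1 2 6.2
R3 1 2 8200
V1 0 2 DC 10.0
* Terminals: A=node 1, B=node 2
Find the Thévenin equivalent first; then I_n = V_th/R_th and R_n = R_th.
Step 1 — V_th is the open-circuit voltage V_A - V_B (nothing connected across the terminals).
Nodal analysis, taking node 2 as the 0 V reference.
Source V1 fixes V_0 = 10 V.
KCL at each unknown node (sum of currents leaving = 0; resistances in Ω):
  Node 1: (V_1 - 10)/390 + (V_1 - 0)/6.2 + (V_1 - 0)/8200 = 0
Collecting terms: 0.164 × V_1 = 0.02564  =>  V_1 = 0.1564 V
V_th = V_1 - V_2 = 0.1564 - 0 = 0.1564 V
Step 2 — R_th: zero the source — replace V1 by a short circuit (node 2 merges into node 0) — and find the resistance seen between A (node 1) and B (node 0).
Reduce the network between node 1 (A) and node 0 (B) by series/parallel combination:
  Rp1 = R1 ‖ R2 ‖ R3 (parallel, all between nodes 0 and 1) = 1/(1/390 + 1/6.2 + 1/8200) = 6.098 Ω
R_th = 6.098 Ω
I_n = V_th/R_th = 0.1564/6.098 = 0.02564 A, and R_n = R_th = 6.098 Ω

Final answer: I_n = 0.02564 A, R_n = 6.098 Ω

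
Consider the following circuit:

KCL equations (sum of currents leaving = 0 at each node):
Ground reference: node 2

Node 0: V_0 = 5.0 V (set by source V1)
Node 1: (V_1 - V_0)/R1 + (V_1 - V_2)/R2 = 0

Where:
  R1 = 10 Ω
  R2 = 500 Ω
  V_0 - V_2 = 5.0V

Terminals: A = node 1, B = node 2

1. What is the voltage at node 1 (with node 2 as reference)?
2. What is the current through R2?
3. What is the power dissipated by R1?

Nodal analysis, taking node 2 as the 0 V reference.
Source V1 fixes V_0 = 5 V.
KCL at each unknown node (sum of currents leaving = 0; resistances in Ω):
  Node 1: (V_1 - 5)/10 + (V_1 - 0)/500 = 0
Collecting terms: 0.102 × V_1 = 0.5  =>  V_1 = 4.902 V
Part 1:
  Read off the nodal solution: V_1 = 4.902 V
Part 2:
  I_R2 = (V_1 - V_2)/R2 = (4.902 - 0)/500 = 0.009804 A
  Magnitude: I_R2 = 0.009804 A
Part 3:
  I_R1 = (V_0 - V_1)/R1 = (5 - 4.902)/10 = 0.009804 A
  P_R1 = I_R1² × R1 = (0.009804)² × 10 = 0.0009612 W

Final answers:
1. V_1 = 4.902 V
2. I_R2 = 0.009804 A
3. P_R1 = 0.0009612 W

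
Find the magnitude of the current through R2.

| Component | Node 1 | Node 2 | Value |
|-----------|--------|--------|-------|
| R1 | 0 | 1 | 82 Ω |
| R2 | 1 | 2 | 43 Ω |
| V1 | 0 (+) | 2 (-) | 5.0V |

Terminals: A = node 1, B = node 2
Nodal analysis, taking node 2 as the 0 V reference.
Source V1 fixes V_0 = 5 V.
KCL at each unknown node (sum of currents leaving = 0; resistances in Ω):
  Node 1: (V_1 - 5)/82 + (V_1 - 0)/43 = 0
Collecting terms: 0.03545 × V_1 = 0.06098  =>  V_1 = 1.72 V
I_R2 = (V_1 - V_2)/R2 = (1.72 - 0)/43 = 0.04 A
|I_R2| = 0.04 A

Final answer: |I_R2| = 0.04 A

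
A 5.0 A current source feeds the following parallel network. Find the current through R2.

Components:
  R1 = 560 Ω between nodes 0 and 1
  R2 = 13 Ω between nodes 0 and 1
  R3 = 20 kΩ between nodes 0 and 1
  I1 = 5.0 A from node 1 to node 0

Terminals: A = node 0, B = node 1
All resistors sit directly between nodes 0 and 1, so they are in parallel and share one voltage V; the full source current 5 A splits among them.
1/R_par = 1/560 + 1/13 + 1/20000 = 0.07876 S  =>  R_par = 12.7 Ω
V = I × R_par = 5 × 12.7 = 63.48 V
I_R2 = V/R2 = 63.48/13 = 4.883 A

Final answer: 4.883 A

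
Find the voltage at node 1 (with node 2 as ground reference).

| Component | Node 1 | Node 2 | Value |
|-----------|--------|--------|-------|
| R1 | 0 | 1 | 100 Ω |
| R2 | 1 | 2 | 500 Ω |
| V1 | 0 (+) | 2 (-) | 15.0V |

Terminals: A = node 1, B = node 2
Nodal analysis, taking node 2 as the 0 V reference.
Source V1 fixes V_0 = 15 V.
KCL at each unknown node (sum of currents leaving = 0; resistances in Ω):
  Node 1: (V_1 - 15)/100 + (V_1 - 0)/500 = 0
Collecting terms: 0.012 × V_1 = 0.15  =>  V_1 = 12.5 V
The requested potential is V_1 = 12.5 V.

Final answer: V_1 = 12.5 V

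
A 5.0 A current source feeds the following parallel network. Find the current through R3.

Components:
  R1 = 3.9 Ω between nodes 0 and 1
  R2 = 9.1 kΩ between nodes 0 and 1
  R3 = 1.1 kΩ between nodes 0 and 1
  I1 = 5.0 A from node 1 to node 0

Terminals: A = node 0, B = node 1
All resistors sit directly between nodes 0 and 1, so they are in parallel and share one voltage V; the full source current 5 A splits among them.
1/R_par = 1/3.9 + 1/9100 + 1/1100 = 0.2574 S  =>  R_par = 3.885 Ω
V = I × R_par = 5 × 3.885 = 19.42 V
I_R3 = V/R3 = 19.42/1100 = 0.01766 A

Final answer: 0.01766 A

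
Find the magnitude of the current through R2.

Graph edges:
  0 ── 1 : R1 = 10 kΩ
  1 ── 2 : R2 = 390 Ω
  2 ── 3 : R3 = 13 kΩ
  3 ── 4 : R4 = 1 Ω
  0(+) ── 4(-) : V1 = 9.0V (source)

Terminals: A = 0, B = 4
Nodal analysis, taking node 4 as the 0 V reference.
Source V1 fixes V_0 = 9 V.
KCL at each unknown node (sum of currents leaving = 0; resistances in Ω):
  Node 1: (V_1 - 9)/10000 + (V_1 - V_2)/390 = 0
  Node 2: (V_2 - V_1)/390 + (V_2 - V_3)/13000 = 0
  Node 3: (V_3 - V_2)/13000 + (V_3 - 0)/1 = 0
Collecting terms (coefficients in siemens):
  0.002664·V_1 - 0.002564·V_2 = 0.0009
  0.002641·V_2 - 0.002564·V_1 - 0.00007692·V_3 = 0
  1·V_3 - 0.00007692·V_2 = 0
Solving these 3 simultaneous equations (Gaussian elimination) gives:
  V_1 = 5.152 V, V_2 = 5.002 V, V_3 = 0.0003848 V
I_R2 = (V_1 - V_2)/R2 = (5.152 - 5.002)/390 = 0.0003848 A
|I_R2| = 0.0003848 A

Final answer: |I_R2| = 0.0003848 A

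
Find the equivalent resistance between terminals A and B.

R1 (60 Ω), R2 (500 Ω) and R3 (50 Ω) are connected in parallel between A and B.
Reduce the network between node 0 (A) and node 1 (B) by series/parallel combination:
  Rp1 = R1 ‖ R2 ‖ R3 (parallel, all between nodes 0 and 1) = 1/(1/60 + 1/500 + 1/50) = 25.86 Ω
R_eq = 25.86 Ω

Final answer: 25.86 Ω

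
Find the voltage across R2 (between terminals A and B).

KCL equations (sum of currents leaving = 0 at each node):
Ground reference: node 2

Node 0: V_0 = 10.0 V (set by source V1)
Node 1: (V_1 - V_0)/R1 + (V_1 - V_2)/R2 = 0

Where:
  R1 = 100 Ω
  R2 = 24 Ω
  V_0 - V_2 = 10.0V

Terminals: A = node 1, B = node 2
R1 and R2 are in series across V1 (node 0 → node 1 → node 2), and the output A–B is taken across R2, so this is a voltage divider.
Series current: I = V1/(R1 + R2) = 10/(100 + 24) = 10/124 = 0.08065 A
V_R2 = I × R2 = V1 × R2/(R1 + R2) = 10 × 24/124 = 1.935 V

Final answer: 1.935 V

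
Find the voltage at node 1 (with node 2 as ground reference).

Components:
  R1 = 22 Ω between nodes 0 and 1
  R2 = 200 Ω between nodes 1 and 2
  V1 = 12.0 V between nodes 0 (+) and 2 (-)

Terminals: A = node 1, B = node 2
Nodal analysis, taking node 2 as the 0 V reference.
Source V1 fixes V_0 = 12 V.
KCL at each unknown node (sum of currents leaving = 0; resistances in Ω):
  Node 1: (V_1 - 12)/22 + (V_1 - 0)/200 = 0
Collecting terms: 0.05045 × V_1 = 0.5455  =>  V_1 = 10.81 V
The requested potential is V_1 = 10.81 V.

Final answer: V_1 = 10.81 V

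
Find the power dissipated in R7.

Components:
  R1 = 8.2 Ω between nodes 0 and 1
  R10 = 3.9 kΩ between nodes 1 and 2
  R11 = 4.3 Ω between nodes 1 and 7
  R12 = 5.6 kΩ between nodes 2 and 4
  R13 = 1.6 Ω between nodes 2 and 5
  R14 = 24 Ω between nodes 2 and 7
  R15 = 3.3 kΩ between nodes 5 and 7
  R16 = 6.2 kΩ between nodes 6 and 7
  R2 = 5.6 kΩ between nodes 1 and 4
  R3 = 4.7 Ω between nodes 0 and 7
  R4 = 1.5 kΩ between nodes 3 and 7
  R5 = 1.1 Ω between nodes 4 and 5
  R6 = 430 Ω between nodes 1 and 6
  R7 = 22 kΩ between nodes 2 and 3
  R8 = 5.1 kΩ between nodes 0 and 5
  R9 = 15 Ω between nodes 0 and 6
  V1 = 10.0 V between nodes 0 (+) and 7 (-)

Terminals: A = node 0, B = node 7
Nodal analysis, taking node 7 as the 0 V reference.
Source V1 fixes V_0 = 10 V.
KCL at each unknown node (sum of currents leaving = 0; resistances in Ω):
  Node 1: (V_1 - 10)/8.2 + (V_1 - V_4)/5600 + (V_1 - V_6)/430 + (V_1 - V_2)/3900 + (V_1 - 0)/4.3 = 0
  Node 2: (V_2 - V_3)/22000 + (V_2 - V_1)/3900 + (V_2 - V_4)/5600 + (V_2 - V_5)/1.6 + (V_2 - 0)/24 = 0
  Node 3: (V_3 - 0)/1500 + (V_3 - V_2)/22000 = 0
  Node 4: (V_4 - V_1)/5600 + (V_4 - V_5)/1.1 + (V_4 - V_2)/5600 = 0
  Node 5: (V_5 - V_4)/1.1 + (V_5 - 10)/5100 + (V_5 - V_2)/1.6 + (V_5 - 0)/3300 = 0
  Node 6: (V_6 - V_1)/430 + (V_6 - 10)/15 + (V_6 - 0)/6200 = 0
Collecting terms (coefficients in siemens):
  0.3573·V_1 - 0.0002564·V_2 - 0.0001786·V_4 - 0.002326·V_6 = 1.22
  0.6671·V_2 - 0.0002564·V_1 - 0.00004545·V_3 - 0.0001786·V_4 - 0.625·V_5 = 0
  0.0007121·V_3 - 0.00004545·V_2 = 0
  0.9094·V_4 - 0.0001786·V_1 - 0.0001786·V_2 - 0.9091·V_5 = 0
  1.535·V_5 - 0.625·V_2 - 0.9091·V_4 = 0.001961
  0.06915·V_6 - 0.002326·V_1 = 0.6667
Solving these 6 simultaneous equations (Gaussian elimination) gives:
  V_1 = 3.477 V, V_2 = 0.08138 V, V_3 = 0.005195 V, V_4 = 0.08608 V
  V_5 = 0.08542 V, V_6 = 9.757 V
I_R7 = (V_2 - V_3)/R7 = (0.08138 - 0.005195)/22000 = 0.000003463 A
P_R7 = I_R7² × R7 = (0.000003463)² × 22000 = 0.0000002638 W

Final answer: 2.638e-07 W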